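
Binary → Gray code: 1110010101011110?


Binary: 1110010101011110
Gray code: G = B XOR (B >> 1)
B >> 1 = 0111001010101111
1110010101011110 XOR 0111001010101111:
  1 XOR 0 = 1
  1 XOR 1 = 0
  1 XOR 1 = 0
  0 XOR 1 = 1
  0 XOR 0 = 0
  1 XOR 0 = 1
  0 XOR 1 = 1
  1 XOR 0 = 1
  0 XOR 1 = 1
  1 XOR 0 = 1
  0 XOR 1 = 1
  1 XOR 0 = 1
  1 XOR 1 = 0
  1 XOR 1 = 0
  1 XOR 1 = 0
  0 XOR 1 = 1
= 1001011111110001


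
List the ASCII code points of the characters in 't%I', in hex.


String: 't%I'  (3 characters)
Per-character ASCII lookup:
  't': lowercase starts at 97: 't' = 97 + 19 = 116 → 0x74
  '%': special character: '%' = 37 → 0x25
  'I': uppercase starts at 65: 'I' = 65 + 8 = 73 → 0x49
= 0x74 0x25 0x49


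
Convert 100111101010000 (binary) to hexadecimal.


Group into 4-bit nibbles: 0100111101010000
  0100 = 4
  1111 = F
  0101 = 5
  0000 = 0
= 0x4F50


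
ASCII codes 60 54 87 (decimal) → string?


Codes (decimal): 60 54 87
Per-code ASCII lookup:
  60  (special character) → '<'
  54  (range 48-57: digits, 54 - 48 = 6) → '6'
  87  (range 65-90: uppercase, 87 - 65 = 22) → 'W'
= '<6W'


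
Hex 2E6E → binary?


Each hex digit → 4 binary bits:
  2 = 0010
  E = 1110
  6 = 0110
  E = 1110
Concatenate: 0010 1110 0110 1110
= 0010111001101110


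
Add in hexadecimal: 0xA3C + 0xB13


Align and add column by column (LSB to MSB, each column mod 16 with carry):
  0A3C
+ 0B13
  ----
  col 0: C(12) + 3(3) + 0 (carry in) = 15 → F(15), carry out 0
  col 1: 3(3) + 1(1) + 0 (carry in) = 4 → 4(4), carry out 0
  col 2: A(10) + B(11) + 0 (carry in) = 21 → 5(5), carry out 1
  col 3: 0(0) + 0(0) + 1 (carry in) = 1 → 1(1), carry out 0
Reading digits MSB→LSB: 154F
Strip leading zeros: 154F
= 0x154F


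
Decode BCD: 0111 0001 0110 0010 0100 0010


Each 4-bit group → digit:
  0111 → 7
  0001 → 1
  0110 → 6
  0010 → 2
  0100 → 4
  0010 → 2
= 716242


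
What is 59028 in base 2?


Divide by 2 repeatedly:
59028 ÷ 2 = 29514 remainder 0
29514 ÷ 2 = 14757 remainder 0
14757 ÷ 2 = 7378 remainder 1
7378 ÷ 2 = 3689 remainder 0
3689 ÷ 2 = 1844 remainder 1
1844 ÷ 2 = 922 remainder 0
922 ÷ 2 = 461 remainder 0
461 ÷ 2 = 230 remainder 1
230 ÷ 2 = 115 remainder 0
115 ÷ 2 = 57 remainder 1
57 ÷ 2 = 28 remainder 1
28 ÷ 2 = 14 remainder 0
14 ÷ 2 = 7 remainder 0
7 ÷ 2 = 3 remainder 1
3 ÷ 2 = 1 remainder 1
1 ÷ 2 = 0 remainder 1
Reading remainders bottom-up:
= 1110011010010100


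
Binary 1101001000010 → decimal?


Positional values:
Bit 1: 1 × 2^1 = 2
Bit 6: 1 × 2^6 = 64
Bit 9: 1 × 2^9 = 512
Bit 11: 1 × 2^11 = 2048
Bit 12: 1 × 2^12 = 4096
Sum = 2 + 64 + 512 + 2048 + 4096
= 6722


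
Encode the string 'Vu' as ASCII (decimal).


String: 'Vu'  (2 characters)
Per-character ASCII lookup:
  'V': uppercase starts at 65: 'V' = 65 + 21 = 86
  'u': lowercase starts at 97: 'u' = 97 + 20 = 117
= 86 117


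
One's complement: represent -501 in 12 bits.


Original: 000111110101
Invert all bits:
  bit 0: 0 → 1
  bit 1: 0 → 1
  bit 2: 0 → 1
  bit 3: 1 → 0
  bit 4: 1 → 0
  bit 5: 1 → 0
  bit 6: 1 → 0
  bit 7: 1 → 0
  bit 8: 0 → 1
  bit 9: 1 → 0
  bit 10: 0 → 1
  bit 11: 1 → 0
= 111000001010


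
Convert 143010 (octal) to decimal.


Positional values:
Position 0: 0 × 8^0 = 0
Position 1: 1 × 8^1 = 8
Position 2: 0 × 8^2 = 0
Position 3: 3 × 8^3 = 1536
Position 4: 4 × 8^4 = 16384
Position 5: 1 × 8^5 = 32768
Sum = 0 + 8 + 0 + 1536 + 16384 + 32768
= 50696


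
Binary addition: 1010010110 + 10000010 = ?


Align and add column by column (LSB to MSB, carry propagating):
  01010010110
+ 00010000010
  -----------
  col 0: 0 + 0 + 0 (carry in) = 0 → bit 0, carry out 0
  col 1: 1 + 1 + 0 (carry in) = 2 → bit 0, carry out 1
  col 2: 1 + 0 + 1 (carry in) = 2 → bit 0, carry out 1
  col 3: 0 + 0 + 1 (carry in) = 1 → bit 1, carry out 0
  col 4: 1 + 0 + 0 (carry in) = 1 → bit 1, carry out 0
  col 5: 0 + 0 + 0 (carry in) = 0 → bit 0, carry out 0
  col 6: 0 + 0 + 0 (carry in) = 0 → bit 0, carry out 0
  col 7: 1 + 1 + 0 (carry in) = 2 → bit 0, carry out 1
  col 8: 0 + 0 + 1 (carry in) = 1 → bit 1, carry out 0
  col 9: 1 + 0 + 0 (carry in) = 1 → bit 1, carry out 0
  col 10: 0 + 0 + 0 (carry in) = 0 → bit 0, carry out 0
Reading bits MSB→LSB: 01100011000
Strip leading zeros: 1100011000
= 1100011000


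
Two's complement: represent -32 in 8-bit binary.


Original: 00100000
Step 1 - Invert all bits: 11011111
Step 2 - Add 1: 11011111 + 1
= 11100000 (represents -32)


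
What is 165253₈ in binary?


Each octal digit → 3 binary bits:
  1 = 001
  6 = 110
  5 = 101
  2 = 010
  5 = 101
  3 = 011
Concatenate: 001 110 101 010 101 011
= 001110101010101011


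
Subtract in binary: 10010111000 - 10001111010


Align and subtract column by column (LSB to MSB, borrowing when needed):
  10010111000
- 10001111010
  -----------
  col 0: (0 - 0 borrow-in) - 0 → 0 - 0 = 0, borrow out 0
  col 1: (0 - 0 borrow-in) - 1 → borrow from next column: (0+2) - 1 = 1, borrow out 1
  col 2: (0 - 1 borrow-in) - 0 → borrow from next column: (-1+2) - 0 = 1, borrow out 1
  col 3: (1 - 1 borrow-in) - 1 → borrow from next column: (0+2) - 1 = 1, borrow out 1
  col 4: (1 - 1 borrow-in) - 1 → borrow from next column: (0+2) - 1 = 1, borrow out 1
  col 5: (1 - 1 borrow-in) - 1 → borrow from next column: (0+2) - 1 = 1, borrow out 1
  col 6: (0 - 1 borrow-in) - 1 → borrow from next column: (-1+2) - 1 = 0, borrow out 1
  col 7: (1 - 1 borrow-in) - 0 → 0 - 0 = 0, borrow out 0
  col 8: (0 - 0 borrow-in) - 0 → 0 - 0 = 0, borrow out 0
  col 9: (0 - 0 borrow-in) - 0 → 0 - 0 = 0, borrow out 0
  col 10: (1 - 0 borrow-in) - 1 → 1 - 1 = 0, borrow out 0
Reading bits MSB→LSB: 00000111110
Strip leading zeros: 111110
= 111110


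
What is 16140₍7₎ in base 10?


Positional values (base 7):
  0 × 7^0 = 0 × 1 = 0
  4 × 7^1 = 4 × 7 = 28
  1 × 7^2 = 1 × 49 = 49
  6 × 7^3 = 6 × 343 = 2058
  1 × 7^4 = 1 × 2401 = 2401
Sum = 0 + 28 + 49 + 2058 + 2401
= 4536


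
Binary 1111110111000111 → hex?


Group into 4-bit nibbles: 1111110111000111
  1111 = F
  1101 = D
  1100 = C
  0111 = 7
= 0xFDC7


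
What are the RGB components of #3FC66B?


Hex: #3FC66B
R = 3F₁₆ = 63
G = C6₁₆ = 198
B = 6B₁₆ = 107
= RGB(63, 198, 107)


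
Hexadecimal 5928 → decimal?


Positional values:
Position 0: 8 × 16^0 = 8 × 1 = 8
Position 1: 2 × 16^1 = 2 × 16 = 32
Position 2: 9 × 16^2 = 9 × 256 = 2304
Position 3: 5 × 16^3 = 5 × 4096 = 20480
Sum = 8 + 32 + 2304 + 20480
= 22824


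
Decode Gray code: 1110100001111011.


Gray code: 1110100001111011
MSB stays the same: 1
Each subsequent bit = prev_binary XOR current_gray:
  B[1] = 1 XOR 1 = 0
  B[2] = 0 XOR 1 = 1
  B[3] = 1 XOR 0 = 1
  B[4] = 1 XOR 1 = 0
  B[5] = 0 XOR 0 = 0
  B[6] = 0 XOR 0 = 0
  B[7] = 0 XOR 0 = 0
  B[8] = 0 XOR 0 = 0
  B[9] = 0 XOR 1 = 1
  B[10] = 1 XOR 1 = 0
  B[11] = 0 XOR 1 = 1
  B[12] = 1 XOR 1 = 0
  B[13] = 0 XOR 0 = 0
  B[14] = 0 XOR 1 = 1
  B[15] = 1 XOR 1 = 0
= 1011000001010010 (45138 decimal)


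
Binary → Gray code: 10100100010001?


Binary: 10100100010001
Gray code: G = B XOR (B >> 1)
B >> 1 = 01010010001000
10100100010001 XOR 01010010001000:
  1 XOR 0 = 1
  0 XOR 1 = 1
  1 XOR 0 = 1
  0 XOR 1 = 1
  0 XOR 0 = 0
  1 XOR 0 = 1
  0 XOR 1 = 1
  0 XOR 0 = 0
  0 XOR 0 = 0
  1 XOR 0 = 1
  0 XOR 1 = 1
  0 XOR 0 = 0
  0 XOR 0 = 0
  1 XOR 0 = 1
= 11110110011001


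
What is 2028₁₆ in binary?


Each hex digit → 4 binary bits:
  2 = 0010
  0 = 0000
  2 = 0010
  8 = 1000
Concatenate: 0010 0000 0010 1000
= 0010000000101000


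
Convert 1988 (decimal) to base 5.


Divide by 5 repeatedly:
1988 ÷ 5 = 397 remainder 3
397 ÷ 5 = 79 remainder 2
79 ÷ 5 = 15 remainder 4
15 ÷ 5 = 3 remainder 0
3 ÷ 5 = 0 remainder 3
Reading remainders bottom-up:
= 30423


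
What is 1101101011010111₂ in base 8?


Group into 3-bit groups: 001101101011010111
  001 = 1
  101 = 5
  101 = 5
  011 = 3
  010 = 2
  111 = 7
= 0o155327


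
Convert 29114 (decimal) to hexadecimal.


Divide by 16 repeatedly:
29114 ÷ 16 = 1819 remainder 10 (A)
1819 ÷ 16 = 113 remainder 11 (B)
113 ÷ 16 = 7 remainder 1 (1)
7 ÷ 16 = 0 remainder 7 (7)
Reading remainders bottom-up:
= 0x71BA


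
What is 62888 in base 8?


Divide by 8 repeatedly:
62888 ÷ 8 = 7861 remainder 0
7861 ÷ 8 = 982 remainder 5
982 ÷ 8 = 122 remainder 6
122 ÷ 8 = 15 remainder 2
15 ÷ 8 = 1 remainder 7
1 ÷ 8 = 0 remainder 1
Reading remainders bottom-up:
= 0o172650


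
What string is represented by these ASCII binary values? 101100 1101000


Codes (binary): 101100 1101000
Per-code ASCII lookup:
  101100 = 44  (special character) → ','
  1101000 = 104  (range 97-122: lowercase, 104 - 97 = 7) → 'h'
= ',h'


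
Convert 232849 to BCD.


Each digit → 4-bit binary:
  2 → 0010
  3 → 0011
  2 → 0010
  8 → 1000
  4 → 0100
  9 → 1001
= 0010 0011 0010 1000 0100 1001


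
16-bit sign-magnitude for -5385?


Sign bit: 1 (negative)
Magnitude: 5385 = 001010100001001
= 1001010100001001


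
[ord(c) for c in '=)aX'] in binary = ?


String: '=)aX'  (4 characters)
Per-character ASCII lookup:
  '=': special character: '=' = 61 → 111101
  ')': special character: ')' = 41 → 101001
  'a': lowercase starts at 97: 'a' = 97 + 0 = 97 → 1100001
  'X': uppercase starts at 65: 'X' = 65 + 23 = 88 → 1011000
= 111101 101001 1100001 1011000


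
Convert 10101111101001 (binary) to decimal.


Positional values:
Bit 0: 1 × 2^0 = 1
Bit 3: 1 × 2^3 = 8
Bit 5: 1 × 2^5 = 32
Bit 6: 1 × 2^6 = 64
Bit 7: 1 × 2^7 = 128
Bit 8: 1 × 2^8 = 256
Bit 9: 1 × 2^9 = 512
Bit 11: 1 × 2^11 = 2048
Bit 13: 1 × 2^13 = 8192
Sum = 1 + 8 + 32 + 64 + 128 + 256 + 512 + 2048 + 8192
= 11241


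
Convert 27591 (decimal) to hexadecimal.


Divide by 16 repeatedly:
27591 ÷ 16 = 1724 remainder 7 (7)
1724 ÷ 16 = 107 remainder 12 (C)
107 ÷ 16 = 6 remainder 11 (B)
6 ÷ 16 = 0 remainder 6 (6)
Reading remainders bottom-up:
= 0x6BC7


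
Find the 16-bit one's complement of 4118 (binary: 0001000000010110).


Original: 0001000000010110
Invert all bits:
  bit 0: 0 → 1
  bit 1: 0 → 1
  bit 2: 0 → 1
  bit 3: 1 → 0
  bit 4: 0 → 1
  bit 5: 0 → 1
  bit 6: 0 → 1
  bit 7: 0 → 1
  bit 8: 0 → 1
  bit 9: 0 → 1
  bit 10: 0 → 1
  bit 11: 1 → 0
  bit 12: 0 → 1
  bit 13: 1 → 0
  bit 14: 1 → 0
  bit 15: 0 → 1
= 1110111111101001


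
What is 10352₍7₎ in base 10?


Positional values (base 7):
  2 × 7^0 = 2 × 1 = 2
  5 × 7^1 = 5 × 7 = 35
  3 × 7^2 = 3 × 49 = 147
  0 × 7^3 = 0 × 343 = 0
  1 × 7^4 = 1 × 2401 = 2401
Sum = 2 + 35 + 147 + 0 + 2401
= 2585


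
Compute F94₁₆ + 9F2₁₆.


Align and add column by column (LSB to MSB, each column mod 16 with carry):
  0F94
+ 09F2
  ----
  col 0: 4(4) + 2(2) + 0 (carry in) = 6 → 6(6), carry out 0
  col 1: 9(9) + F(15) + 0 (carry in) = 24 → 8(8), carry out 1
  col 2: F(15) + 9(9) + 1 (carry in) = 25 → 9(9), carry out 1
  col 3: 0(0) + 0(0) + 1 (carry in) = 1 → 1(1), carry out 0
Reading digits MSB→LSB: 1986
Strip leading zeros: 1986
= 0x1986


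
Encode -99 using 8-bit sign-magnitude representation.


Sign bit: 1 (negative)
Magnitude: 99 = 1100011
= 11100011


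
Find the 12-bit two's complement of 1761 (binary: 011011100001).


Original: 011011100001
Step 1 - Invert all bits: 100100011110
Step 2 - Add 1: 100100011110 + 1
= 100100011111 (represents -1761)


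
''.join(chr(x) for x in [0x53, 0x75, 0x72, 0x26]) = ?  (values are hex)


Codes (hex): 0x53 0x75 0x72 0x26
Per-code ASCII lookup:
  0x53 = 83  (range 65-90: uppercase, 83 - 65 = 18) → 'S'
  0x75 = 117  (range 97-122: lowercase, 117 - 97 = 20) → 'u'
  0x72 = 114  (range 97-122: lowercase, 114 - 97 = 17) → 'r'
  0x26 = 38  (special character) → '&'
= 'Sur&'


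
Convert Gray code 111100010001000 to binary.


Gray code: 111100010001000
MSB stays the same: 1
Each subsequent bit = prev_binary XOR current_gray:
  B[1] = 1 XOR 1 = 0
  B[2] = 0 XOR 1 = 1
  B[3] = 1 XOR 1 = 0
  B[4] = 0 XOR 0 = 0
  B[5] = 0 XOR 0 = 0
  B[6] = 0 XOR 0 = 0
  B[7] = 0 XOR 1 = 1
  B[8] = 1 XOR 0 = 1
  B[9] = 1 XOR 0 = 1
  B[10] = 1 XOR 0 = 1
  B[11] = 1 XOR 1 = 0
  B[12] = 0 XOR 0 = 0
  B[13] = 0 XOR 0 = 0
  B[14] = 0 XOR 0 = 0
= 101000011110000 (20720 decimal)


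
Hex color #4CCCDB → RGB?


Hex: #4CCCDB
R = 4C₁₆ = 76
G = CC₁₆ = 204
B = DB₁₆ = 219
= RGB(76, 204, 219)


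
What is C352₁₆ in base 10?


Positional values:
Position 0: 2 × 16^0 = 2 × 1 = 2
Position 1: 5 × 16^1 = 5 × 16 = 80
Position 2: 3 × 16^2 = 3 × 256 = 768
Position 3: C × 16^3 = 12 × 4096 = 49152
Sum = 2 + 80 + 768 + 49152
= 50002


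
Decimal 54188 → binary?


Divide by 2 repeatedly:
54188 ÷ 2 = 27094 remainder 0
27094 ÷ 2 = 13547 remainder 0
13547 ÷ 2 = 6773 remainder 1
6773 ÷ 2 = 3386 remainder 1
3386 ÷ 2 = 1693 remainder 0
1693 ÷ 2 = 846 remainder 1
846 ÷ 2 = 423 remainder 0
423 ÷ 2 = 211 remainder 1
211 ÷ 2 = 105 remainder 1
105 ÷ 2 = 52 remainder 1
52 ÷ 2 = 26 remainder 0
26 ÷ 2 = 13 remainder 0
13 ÷ 2 = 6 remainder 1
6 ÷ 2 = 3 remainder 0
3 ÷ 2 = 1 remainder 1
1 ÷ 2 = 0 remainder 1
Reading remainders bottom-up:
= 1101001110101100


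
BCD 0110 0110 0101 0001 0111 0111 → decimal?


Each 4-bit group → digit:
  0110 → 6
  0110 → 6
  0101 → 5
  0001 → 1
  0111 → 7
  0111 → 7
= 665177


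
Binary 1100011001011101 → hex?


Group into 4-bit nibbles: 1100011001011101
  1100 = C
  0110 = 6
  0101 = 5
  1101 = D
= 0xC65D


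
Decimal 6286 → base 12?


Divide by 12 repeatedly:
6286 ÷ 12 = 523 remainder 10
523 ÷ 12 = 43 remainder 7
43 ÷ 12 = 3 remainder 7
3 ÷ 12 = 0 remainder 3
Reading remainders bottom-up:
= 377A


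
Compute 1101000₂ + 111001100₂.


Align and add column by column (LSB to MSB, carry propagating):
  0001101000
+ 0111001100
  ----------
  col 0: 0 + 0 + 0 (carry in) = 0 → bit 0, carry out 0
  col 1: 0 + 0 + 0 (carry in) = 0 → bit 0, carry out 0
  col 2: 0 + 1 + 0 (carry in) = 1 → bit 1, carry out 0
  col 3: 1 + 1 + 0 (carry in) = 2 → bit 0, carry out 1
  col 4: 0 + 0 + 1 (carry in) = 1 → bit 1, carry out 0
  col 5: 1 + 0 + 0 (carry in) = 1 → bit 1, carry out 0
  col 6: 1 + 1 + 0 (carry in) = 2 → bit 0, carry out 1
  col 7: 0 + 1 + 1 (carry in) = 2 → bit 0, carry out 1
  col 8: 0 + 1 + 1 (carry in) = 2 → bit 0, carry out 1
  col 9: 0 + 0 + 1 (carry in) = 1 → bit 1, carry out 0
Reading bits MSB→LSB: 1000110100
Strip leading zeros: 1000110100
= 1000110100


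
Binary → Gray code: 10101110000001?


Binary: 10101110000001
Gray code: G = B XOR (B >> 1)
B >> 1 = 01010111000000
10101110000001 XOR 01010111000000:
  1 XOR 0 = 1
  0 XOR 1 = 1
  1 XOR 0 = 1
  0 XOR 1 = 1
  1 XOR 0 = 1
  1 XOR 1 = 0
  1 XOR 1 = 0
  0 XOR 1 = 1
  0 XOR 0 = 0
  0 XOR 0 = 0
  0 XOR 0 = 0
  0 XOR 0 = 0
  0 XOR 0 = 0
  1 XOR 0 = 1
= 11111001000001


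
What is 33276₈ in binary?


Each octal digit → 3 binary bits:
  3 = 011
  3 = 011
  2 = 010
  7 = 111
  6 = 110
Concatenate: 011 011 010 111 110
= 011011010111110


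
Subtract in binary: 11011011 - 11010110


Align and subtract column by column (LSB to MSB, borrowing when needed):
  11011011
- 11010110
  --------
  col 0: (1 - 0 borrow-in) - 0 → 1 - 0 = 1, borrow out 0
  col 1: (1 - 0 borrow-in) - 1 → 1 - 1 = 0, borrow out 0
  col 2: (0 - 0 borrow-in) - 1 → borrow from next column: (0+2) - 1 = 1, borrow out 1
  col 3: (1 - 1 borrow-in) - 0 → 0 - 0 = 0, borrow out 0
  col 4: (1 - 0 borrow-in) - 1 → 1 - 1 = 0, borrow out 0
  col 5: (0 - 0 borrow-in) - 0 → 0 - 0 = 0, borrow out 0
  col 6: (1 - 0 borrow-in) - 1 → 1 - 1 = 0, borrow out 0
  col 7: (1 - 0 borrow-in) - 1 → 1 - 1 = 0, borrow out 0
Reading bits MSB→LSB: 00000101
Strip leading zeros: 101
= 101


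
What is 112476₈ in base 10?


Positional values:
Position 0: 6 × 8^0 = 6
Position 1: 7 × 8^1 = 56
Position 2: 4 × 8^2 = 256
Position 3: 2 × 8^3 = 1024
Position 4: 1 × 8^4 = 4096
Position 5: 1 × 8^5 = 32768
Sum = 6 + 56 + 256 + 1024 + 4096 + 32768
= 38206


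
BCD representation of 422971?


Each digit → 4-bit binary:
  4 → 0100
  2 → 0010
  2 → 0010
  9 → 1001
  7 → 0111
  1 → 0001
= 0100 0010 0010 1001 0111 0001


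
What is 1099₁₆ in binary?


Each hex digit → 4 binary bits:
  1 = 0001
  0 = 0000
  9 = 1001
  9 = 1001
Concatenate: 0001 0000 1001 1001
= 0001000010011001


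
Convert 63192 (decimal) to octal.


Divide by 8 repeatedly:
63192 ÷ 8 = 7899 remainder 0
7899 ÷ 8 = 987 remainder 3
987 ÷ 8 = 123 remainder 3
123 ÷ 8 = 15 remainder 3
15 ÷ 8 = 1 remainder 7
1 ÷ 8 = 0 remainder 1
Reading remainders bottom-up:
= 0o173330


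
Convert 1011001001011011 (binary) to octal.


Group into 3-bit groups: 001011001001011011
  001 = 1
  011 = 3
  001 = 1
  001 = 1
  011 = 3
  011 = 3
= 0o131133


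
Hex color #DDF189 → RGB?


Hex: #DDF189
R = DD₁₆ = 221
G = F1₁₆ = 241
B = 89₁₆ = 137
= RGB(221, 241, 137)


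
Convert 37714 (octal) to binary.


Each octal digit → 3 binary bits:
  3 = 011
  7 = 111
  7 = 111
  1 = 001
  4 = 100
Concatenate: 011 111 111 001 100
= 011111111001100


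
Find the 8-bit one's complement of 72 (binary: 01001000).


Original: 01001000
Invert all bits:
  bit 0: 0 → 1
  bit 1: 1 → 0
  bit 2: 0 → 1
  bit 3: 0 → 1
  bit 4: 1 → 0
  bit 5: 0 → 1
  bit 6: 0 → 1
  bit 7: 0 → 1
= 10110111


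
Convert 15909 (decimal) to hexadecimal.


Divide by 16 repeatedly:
15909 ÷ 16 = 994 remainder 5 (5)
994 ÷ 16 = 62 remainder 2 (2)
62 ÷ 16 = 3 remainder 14 (E)
3 ÷ 16 = 0 remainder 3 (3)
Reading remainders bottom-up:
= 0x3E25


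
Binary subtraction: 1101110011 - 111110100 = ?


Align and subtract column by column (LSB to MSB, borrowing when needed):
  1101110011
- 0111110100
  ----------
  col 0: (1 - 0 borrow-in) - 0 → 1 - 0 = 1, borrow out 0
  col 1: (1 - 0 borrow-in) - 0 → 1 - 0 = 1, borrow out 0
  col 2: (0 - 0 borrow-in) - 1 → borrow from next column: (0+2) - 1 = 1, borrow out 1
  col 3: (0 - 1 borrow-in) - 0 → borrow from next column: (-1+2) - 0 = 1, borrow out 1
  col 4: (1 - 1 borrow-in) - 1 → borrow from next column: (0+2) - 1 = 1, borrow out 1
  col 5: (1 - 1 borrow-in) - 1 → borrow from next column: (0+2) - 1 = 1, borrow out 1
  col 6: (1 - 1 borrow-in) - 1 → borrow from next column: (0+2) - 1 = 1, borrow out 1
  col 7: (0 - 1 borrow-in) - 1 → borrow from next column: (-1+2) - 1 = 0, borrow out 1
  col 8: (1 - 1 borrow-in) - 1 → borrow from next column: (0+2) - 1 = 1, borrow out 1
  col 9: (1 - 1 borrow-in) - 0 → 0 - 0 = 0, borrow out 0
Reading bits MSB→LSB: 0101111111
Strip leading zeros: 101111111
= 101111111


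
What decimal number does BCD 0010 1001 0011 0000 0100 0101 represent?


Each 4-bit group → digit:
  0010 → 2
  1001 → 9
  0011 → 3
  0000 → 0
  0100 → 4
  0101 → 5
= 293045


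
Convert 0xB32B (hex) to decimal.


Positional values:
Position 0: B × 16^0 = 11 × 1 = 11
Position 1: 2 × 16^1 = 2 × 16 = 32
Position 2: 3 × 16^2 = 3 × 256 = 768
Position 3: B × 16^3 = 11 × 4096 = 45056
Sum = 11 + 32 + 768 + 45056
= 45867


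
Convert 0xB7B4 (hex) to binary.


Each hex digit → 4 binary bits:
  B = 1011
  7 = 0111
  B = 1011
  4 = 0100
Concatenate: 1011 0111 1011 0100
= 1011011110110100


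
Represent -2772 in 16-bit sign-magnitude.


Sign bit: 1 (negative)
Magnitude: 2772 = 000101011010100
= 1000101011010100


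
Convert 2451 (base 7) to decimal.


Positional values (base 7):
  1 × 7^0 = 1 × 1 = 1
  5 × 7^1 = 5 × 7 = 35
  4 × 7^2 = 4 × 49 = 196
  2 × 7^3 = 2 × 343 = 686
Sum = 1 + 35 + 196 + 686
= 918


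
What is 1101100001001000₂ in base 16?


Group into 4-bit nibbles: 1101100001001000
  1101 = D
  1000 = 8
  0100 = 4
  1000 = 8
= 0xD848


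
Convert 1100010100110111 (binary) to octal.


Group into 3-bit groups: 001100010100110111
  001 = 1
  100 = 4
  010 = 2
  100 = 4
  110 = 6
  111 = 7
= 0o142467


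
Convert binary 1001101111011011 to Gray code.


Binary: 1001101111011011
Gray code: G = B XOR (B >> 1)
B >> 1 = 0100110111101101
1001101111011011 XOR 0100110111101101:
  1 XOR 0 = 1
  0 XOR 1 = 1
  0 XOR 0 = 0
  1 XOR 0 = 1
  1 XOR 1 = 0
  0 XOR 1 = 1
  1 XOR 0 = 1
  1 XOR 1 = 0
  1 XOR 1 = 0
  1 XOR 1 = 0
  0 XOR 1 = 1
  1 XOR 0 = 1
  1 XOR 1 = 0
  0 XOR 1 = 1
  1 XOR 0 = 1
  1 XOR 1 = 0
= 1101011000110110


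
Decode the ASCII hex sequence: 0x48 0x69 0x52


Codes (hex): 0x48 0x69 0x52
Per-code ASCII lookup:
  0x48 = 72  (range 65-90: uppercase, 72 - 65 = 7) → 'H'
  0x69 = 105  (range 97-122: lowercase, 105 - 97 = 8) → 'i'
  0x52 = 82  (range 65-90: uppercase, 82 - 65 = 17) → 'R'
= 'HiR'


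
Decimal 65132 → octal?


Divide by 8 repeatedly:
65132 ÷ 8 = 8141 remainder 4
8141 ÷ 8 = 1017 remainder 5
1017 ÷ 8 = 127 remainder 1
127 ÷ 8 = 15 remainder 7
15 ÷ 8 = 1 remainder 7
1 ÷ 8 = 0 remainder 1
Reading remainders bottom-up:
= 0o177154


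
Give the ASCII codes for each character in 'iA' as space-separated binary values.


String: 'iA'  (2 characters)
Per-character ASCII lookup:
  'i': lowercase starts at 97: 'i' = 97 + 8 = 105 → 1101001
  'A': uppercase starts at 65: 'A' = 65 + 0 = 65 → 1000001
= 1101001 1000001


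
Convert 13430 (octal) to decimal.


Positional values:
Position 0: 0 × 8^0 = 0
Position 1: 3 × 8^1 = 24
Position 2: 4 × 8^2 = 256
Position 3: 3 × 8^3 = 1536
Position 4: 1 × 8^4 = 4096
Sum = 0 + 24 + 256 + 1536 + 4096
= 5912


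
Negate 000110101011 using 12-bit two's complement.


Original: 000110101011
Step 1 - Invert all bits: 111001010100
Step 2 - Add 1: 111001010100 + 1
= 111001010101 (represents -427)


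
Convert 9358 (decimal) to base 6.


Divide by 6 repeatedly:
9358 ÷ 6 = 1559 remainder 4
1559 ÷ 6 = 259 remainder 5
259 ÷ 6 = 43 remainder 1
43 ÷ 6 = 7 remainder 1
7 ÷ 6 = 1 remainder 1
1 ÷ 6 = 0 remainder 1
Reading remainders bottom-up:
= 111154


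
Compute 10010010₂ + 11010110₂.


Align and add column by column (LSB to MSB, carry propagating):
  010010010
+ 011010110
  ---------
  col 0: 0 + 0 + 0 (carry in) = 0 → bit 0, carry out 0
  col 1: 1 + 1 + 0 (carry in) = 2 → bit 0, carry out 1
  col 2: 0 + 1 + 1 (carry in) = 2 → bit 0, carry out 1
  col 3: 0 + 0 + 1 (carry in) = 1 → bit 1, carry out 0
  col 4: 1 + 1 + 0 (carry in) = 2 → bit 0, carry out 1
  col 5: 0 + 0 + 1 (carry in) = 1 → bit 1, carry out 0
  col 6: 0 + 1 + 0 (carry in) = 1 → bit 1, carry out 0
  col 7: 1 + 1 + 0 (carry in) = 2 → bit 0, carry out 1
  col 8: 0 + 0 + 1 (carry in) = 1 → bit 1, carry out 0
Reading bits MSB→LSB: 101101000
Strip leading zeros: 101101000
= 101101000


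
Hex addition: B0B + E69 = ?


Align and add column by column (LSB to MSB, each column mod 16 with carry):
  0B0B
+ 0E69
  ----
  col 0: B(11) + 9(9) + 0 (carry in) = 20 → 4(4), carry out 1
  col 1: 0(0) + 6(6) + 1 (carry in) = 7 → 7(7), carry out 0
  col 2: B(11) + E(14) + 0 (carry in) = 25 → 9(9), carry out 1
  col 3: 0(0) + 0(0) + 1 (carry in) = 1 → 1(1), carry out 0
Reading digits MSB→LSB: 1974
Strip leading zeros: 1974
= 0x1974


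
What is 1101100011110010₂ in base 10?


Positional values:
Bit 1: 1 × 2^1 = 2
Bit 4: 1 × 2^4 = 16
Bit 5: 1 × 2^5 = 32
Bit 6: 1 × 2^6 = 64
Bit 7: 1 × 2^7 = 128
Bit 11: 1 × 2^11 = 2048
Bit 12: 1 × 2^12 = 4096
Bit 14: 1 × 2^14 = 16384
Bit 15: 1 × 2^15 = 32768
Sum = 2 + 16 + 32 + 64 + 128 + 2048 + 4096 + 16384 + 32768
= 55538


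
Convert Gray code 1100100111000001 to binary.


Gray code: 1100100111000001
MSB stays the same: 1
Each subsequent bit = prev_binary XOR current_gray:
  B[1] = 1 XOR 1 = 0
  B[2] = 0 XOR 0 = 0
  B[3] = 0 XOR 0 = 0
  B[4] = 0 XOR 1 = 1
  B[5] = 1 XOR 0 = 1
  B[6] = 1 XOR 0 = 1
  B[7] = 1 XOR 1 = 0
  B[8] = 0 XOR 1 = 1
  B[9] = 1 XOR 1 = 0
  B[10] = 0 XOR 0 = 0
  B[11] = 0 XOR 0 = 0
  B[12] = 0 XOR 0 = 0
  B[13] = 0 XOR 0 = 0
  B[14] = 0 XOR 0 = 0
  B[15] = 0 XOR 1 = 1
= 1000111010000001 (36481 decimal)


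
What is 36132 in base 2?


Divide by 2 repeatedly:
36132 ÷ 2 = 18066 remainder 0
18066 ÷ 2 = 9033 remainder 0
9033 ÷ 2 = 4516 remainder 1
4516 ÷ 2 = 2258 remainder 0
2258 ÷ 2 = 1129 remainder 0
1129 ÷ 2 = 564 remainder 1
564 ÷ 2 = 282 remainder 0
282 ÷ 2 = 141 remainder 0
141 ÷ 2 = 70 remainder 1
70 ÷ 2 = 35 remainder 0
35 ÷ 2 = 17 remainder 1
17 ÷ 2 = 8 remainder 1
8 ÷ 2 = 4 remainder 0
4 ÷ 2 = 2 remainder 0
2 ÷ 2 = 1 remainder 0
1 ÷ 2 = 0 remainder 1
Reading remainders bottom-up:
= 1000110100100100


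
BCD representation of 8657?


Each digit → 4-bit binary:
  8 → 1000
  6 → 0110
  5 → 0101
  7 → 0111
= 1000 0110 0101 0111


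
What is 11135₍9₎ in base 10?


Positional values (base 9):
  5 × 9^0 = 5 × 1 = 5
  3 × 9^1 = 3 × 9 = 27
  1 × 9^2 = 1 × 81 = 81
  1 × 9^3 = 1 × 729 = 729
  1 × 9^4 = 1 × 6561 = 6561
Sum = 5 + 27 + 81 + 729 + 6561
= 7403


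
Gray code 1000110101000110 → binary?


Gray code: 1000110101000110
MSB stays the same: 1
Each subsequent bit = prev_binary XOR current_gray:
  B[1] = 1 XOR 0 = 1
  B[2] = 1 XOR 0 = 1
  B[3] = 1 XOR 0 = 1
  B[4] = 1 XOR 1 = 0
  B[5] = 0 XOR 1 = 1
  B[6] = 1 XOR 0 = 1
  B[7] = 1 XOR 1 = 0
  B[8] = 0 XOR 0 = 0
  B[9] = 0 XOR 1 = 1
  B[10] = 1 XOR 0 = 1
  B[11] = 1 XOR 0 = 1
  B[12] = 1 XOR 0 = 1
  B[13] = 1 XOR 1 = 0
  B[14] = 0 XOR 1 = 1
  B[15] = 1 XOR 0 = 1
= 1111011001111011 (63099 decimal)


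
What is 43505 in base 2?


Divide by 2 repeatedly:
43505 ÷ 2 = 21752 remainder 1
21752 ÷ 2 = 10876 remainder 0
10876 ÷ 2 = 5438 remainder 0
5438 ÷ 2 = 2719 remainder 0
2719 ÷ 2 = 1359 remainder 1
1359 ÷ 2 = 679 remainder 1
679 ÷ 2 = 339 remainder 1
339 ÷ 2 = 169 remainder 1
169 ÷ 2 = 84 remainder 1
84 ÷ 2 = 42 remainder 0
42 ÷ 2 = 21 remainder 0
21 ÷ 2 = 10 remainder 1
10 ÷ 2 = 5 remainder 0
5 ÷ 2 = 2 remainder 1
2 ÷ 2 = 1 remainder 0
1 ÷ 2 = 0 remainder 1
Reading remainders bottom-up:
= 1010100111110001


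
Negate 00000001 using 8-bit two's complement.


Original: 00000001
Step 1 - Invert all bits: 11111110
Step 2 - Add 1: 11111110 + 1
= 11111111 (represents -1)


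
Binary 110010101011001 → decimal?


Positional values:
Bit 0: 1 × 2^0 = 1
Bit 3: 1 × 2^3 = 8
Bit 4: 1 × 2^4 = 16
Bit 6: 1 × 2^6 = 64
Bit 8: 1 × 2^8 = 256
Bit 10: 1 × 2^10 = 1024
Bit 13: 1 × 2^13 = 8192
Bit 14: 1 × 2^14 = 16384
Sum = 1 + 8 + 16 + 64 + 256 + 1024 + 8192 + 16384
= 25945


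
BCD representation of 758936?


Each digit → 4-bit binary:
  7 → 0111
  5 → 0101
  8 → 1000
  9 → 1001
  3 → 0011
  6 → 0110
= 0111 0101 1000 1001 0011 0110


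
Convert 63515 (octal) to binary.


Each octal digit → 3 binary bits:
  6 = 110
  3 = 011
  5 = 101
  1 = 001
  5 = 101
Concatenate: 110 011 101 001 101
= 110011101001101


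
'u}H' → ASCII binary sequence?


String: 'u}H'  (3 characters)
Per-character ASCII lookup:
  'u': lowercase starts at 97: 'u' = 97 + 20 = 117 → 1110101
  '}': special character: '}' = 125 → 1111101
  'H': uppercase starts at 65: 'H' = 65 + 7 = 72 → 1001000
= 1110101 1111101 1001000


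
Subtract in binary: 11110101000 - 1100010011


Align and subtract column by column (LSB to MSB, borrowing when needed):
  11110101000
- 01100010011
  -----------
  col 0: (0 - 0 borrow-in) - 1 → borrow from next column: (0+2) - 1 = 1, borrow out 1
  col 1: (0 - 1 borrow-in) - 1 → borrow from next column: (-1+2) - 1 = 0, borrow out 1
  col 2: (0 - 1 borrow-in) - 0 → borrow from next column: (-1+2) - 0 = 1, borrow out 1
  col 3: (1 - 1 borrow-in) - 0 → 0 - 0 = 0, borrow out 0
  col 4: (0 - 0 borrow-in) - 1 → borrow from next column: (0+2) - 1 = 1, borrow out 1
  col 5: (1 - 1 borrow-in) - 0 → 0 - 0 = 0, borrow out 0
  col 6: (0 - 0 borrow-in) - 0 → 0 - 0 = 0, borrow out 0
  col 7: (1 - 0 borrow-in) - 0 → 1 - 0 = 1, borrow out 0
  col 8: (1 - 0 borrow-in) - 1 → 1 - 1 = 0, borrow out 0
  col 9: (1 - 0 borrow-in) - 1 → 1 - 1 = 0, borrow out 0
  col 10: (1 - 0 borrow-in) - 0 → 1 - 0 = 1, borrow out 0
Reading bits MSB→LSB: 10010010101
Strip leading zeros: 10010010101
= 10010010101


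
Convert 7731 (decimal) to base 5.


Divide by 5 repeatedly:
7731 ÷ 5 = 1546 remainder 1
1546 ÷ 5 = 309 remainder 1
309 ÷ 5 = 61 remainder 4
61 ÷ 5 = 12 remainder 1
12 ÷ 5 = 2 remainder 2
2 ÷ 5 = 0 remainder 2
Reading remainders bottom-up:
= 221411


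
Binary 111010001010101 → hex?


Group into 4-bit nibbles: 0111010001010101
  0111 = 7
  0100 = 4
  0101 = 5
  0101 = 5
= 0x7455


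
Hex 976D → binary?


Each hex digit → 4 binary bits:
  9 = 1001
  7 = 0111
  6 = 0110
  D = 1101
Concatenate: 1001 0111 0110 1101
= 1001011101101101


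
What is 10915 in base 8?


Divide by 8 repeatedly:
10915 ÷ 8 = 1364 remainder 3
1364 ÷ 8 = 170 remainder 4
170 ÷ 8 = 21 remainder 2
21 ÷ 8 = 2 remainder 5
2 ÷ 8 = 0 remainder 2
Reading remainders bottom-up:
= 0o25243


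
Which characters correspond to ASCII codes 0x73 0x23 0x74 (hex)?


Codes (hex): 0x73 0x23 0x74
Per-code ASCII lookup:
  0x73 = 115  (range 97-122: lowercase, 115 - 97 = 18) → 's'
  0x23 = 35  (special character) → '#'
  0x74 = 116  (range 97-122: lowercase, 116 - 97 = 19) → 't'
= 's#t'


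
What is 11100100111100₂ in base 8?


Group into 3-bit groups: 011100100111100
  011 = 3
  100 = 4
  100 = 4
  111 = 7
  100 = 4
= 0o34474


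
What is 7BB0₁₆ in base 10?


Positional values:
Position 0: 0 × 16^0 = 0 × 1 = 0
Position 1: B × 16^1 = 11 × 16 = 176
Position 2: B × 16^2 = 11 × 256 = 2816
Position 3: 7 × 16^3 = 7 × 4096 = 28672
Sum = 0 + 176 + 2816 + 28672
= 31664


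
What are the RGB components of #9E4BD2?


Hex: #9E4BD2
R = 9E₁₆ = 158
G = 4B₁₆ = 75
B = D2₁₆ = 210
= RGB(158, 75, 210)


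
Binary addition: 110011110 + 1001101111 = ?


Align and add column by column (LSB to MSB, carry propagating):
  00110011110
+ 01001101111
  -----------
  col 0: 0 + 1 + 0 (carry in) = 1 → bit 1, carry out 0
  col 1: 1 + 1 + 0 (carry in) = 2 → bit 0, carry out 1
  col 2: 1 + 1 + 1 (carry in) = 3 → bit 1, carry out 1
  col 3: 1 + 1 + 1 (carry in) = 3 → bit 1, carry out 1
  col 4: 1 + 0 + 1 (carry in) = 2 → bit 0, carry out 1
  col 5: 0 + 1 + 1 (carry in) = 2 → bit 0, carry out 1
  col 6: 0 + 1 + 1 (carry in) = 2 → bit 0, carry out 1
  col 7: 1 + 0 + 1 (carry in) = 2 → bit 0, carry out 1
  col 8: 1 + 0 + 1 (carry in) = 2 → bit 0, carry out 1
  col 9: 0 + 1 + 1 (carry in) = 2 → bit 0, carry out 1
  col 10: 0 + 0 + 1 (carry in) = 1 → bit 1, carry out 0
Reading bits MSB→LSB: 10000001101
Strip leading zeros: 10000001101
= 10000001101


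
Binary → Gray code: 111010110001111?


Binary: 111010110001111
Gray code: G = B XOR (B >> 1)
B >> 1 = 011101011000111
111010110001111 XOR 011101011000111:
  1 XOR 0 = 1
  1 XOR 1 = 0
  1 XOR 1 = 0
  0 XOR 1 = 1
  1 XOR 0 = 1
  0 XOR 1 = 1
  1 XOR 0 = 1
  1 XOR 1 = 0
  0 XOR 1 = 1
  0 XOR 0 = 0
  0 XOR 0 = 0
  1 XOR 0 = 1
  1 XOR 1 = 0
  1 XOR 1 = 0
  1 XOR 1 = 0
= 100111101001000


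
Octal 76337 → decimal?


Positional values:
Position 0: 7 × 8^0 = 7
Position 1: 3 × 8^1 = 24
Position 2: 3 × 8^2 = 192
Position 3: 6 × 8^3 = 3072
Position 4: 7 × 8^4 = 28672
Sum = 7 + 24 + 192 + 3072 + 28672
= 31967


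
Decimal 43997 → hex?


Divide by 16 repeatedly:
43997 ÷ 16 = 2749 remainder 13 (D)
2749 ÷ 16 = 171 remainder 13 (D)
171 ÷ 16 = 10 remainder 11 (B)
10 ÷ 16 = 0 remainder 10 (A)
Reading remainders bottom-up:
= 0xABDD


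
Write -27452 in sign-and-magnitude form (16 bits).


Sign bit: 1 (negative)
Magnitude: 27452 = 110101100111100
= 1110101100111100


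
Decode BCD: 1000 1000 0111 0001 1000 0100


Each 4-bit group → digit:
  1000 → 8
  1000 → 8
  0111 → 7
  0001 → 1
  1000 → 8
  0100 → 4
= 887184


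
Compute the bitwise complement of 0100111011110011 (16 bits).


Original: 0100111011110011
Invert all bits:
  bit 0: 0 → 1
  bit 1: 1 → 0
  bit 2: 0 → 1
  bit 3: 0 → 1
  bit 4: 1 → 0
  bit 5: 1 → 0
  bit 6: 1 → 0
  bit 7: 0 → 1
  bit 8: 1 → 0
  bit 9: 1 → 0
  bit 10: 1 → 0
  bit 11: 1 → 0
  bit 12: 0 → 1
  bit 13: 0 → 1
  bit 14: 1 → 0
  bit 15: 1 → 0
= 1011000100001100


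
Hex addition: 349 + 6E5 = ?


Align and add column by column (LSB to MSB, each column mod 16 with carry):
  0349
+ 06E5
  ----
  col 0: 9(9) + 5(5) + 0 (carry in) = 14 → E(14), carry out 0
  col 1: 4(4) + E(14) + 0 (carry in) = 18 → 2(2), carry out 1
  col 2: 3(3) + 6(6) + 1 (carry in) = 10 → A(10), carry out 0
  col 3: 0(0) + 0(0) + 0 (carry in) = 0 → 0(0), carry out 0
Reading digits MSB→LSB: 0A2E
Strip leading zeros: A2E
= 0xA2E


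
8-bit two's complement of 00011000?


Original: 00011000
Step 1 - Invert all bits: 11100111
Step 2 - Add 1: 11100111 + 1
= 11101000 (represents -24)


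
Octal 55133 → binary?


Each octal digit → 3 binary bits:
  5 = 101
  5 = 101
  1 = 001
  3 = 011
  3 = 011
Concatenate: 101 101 001 011 011
= 101101001011011


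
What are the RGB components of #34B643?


Hex: #34B643
R = 34₁₆ = 52
G = B6₁₆ = 182
B = 43₁₆ = 67
= RGB(52, 182, 67)


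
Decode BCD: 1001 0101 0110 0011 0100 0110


Each 4-bit group → digit:
  1001 → 9
  0101 → 5
  0110 → 6
  0011 → 3
  0100 → 4
  0110 → 6
= 956346


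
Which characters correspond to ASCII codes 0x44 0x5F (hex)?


Codes (hex): 0x44 0x5F
Per-code ASCII lookup:
  0x44 = 68  (range 65-90: uppercase, 68 - 65 = 3) → 'D'
  0x5F = 95  (special character) → '_'
= 'D_'


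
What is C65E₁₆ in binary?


Each hex digit → 4 binary bits:
  C = 1100
  6 = 0110
  5 = 0101
  E = 1110
Concatenate: 1100 0110 0101 1110
= 1100011001011110


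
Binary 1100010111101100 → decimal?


Positional values:
Bit 2: 1 × 2^2 = 4
Bit 3: 1 × 2^3 = 8
Bit 5: 1 × 2^5 = 32
Bit 6: 1 × 2^6 = 64
Bit 7: 1 × 2^7 = 128
Bit 8: 1 × 2^8 = 256
Bit 10: 1 × 2^10 = 1024
Bit 14: 1 × 2^14 = 16384
Bit 15: 1 × 2^15 = 32768
Sum = 4 + 8 + 32 + 64 + 128 + 256 + 1024 + 16384 + 32768
= 50668


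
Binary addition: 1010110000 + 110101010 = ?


Align and add column by column (LSB to MSB, carry propagating):
  01010110000
+ 00110101010
  -----------
  col 0: 0 + 0 + 0 (carry in) = 0 → bit 0, carry out 0
  col 1: 0 + 1 + 0 (carry in) = 1 → bit 1, carry out 0
  col 2: 0 + 0 + 0 (carry in) = 0 → bit 0, carry out 0
  col 3: 0 + 1 + 0 (carry in) = 1 → bit 1, carry out 0
  col 4: 1 + 0 + 0 (carry in) = 1 → bit 1, carry out 0
  col 5: 1 + 1 + 0 (carry in) = 2 → bit 0, carry out 1
  col 6: 0 + 0 + 1 (carry in) = 1 → bit 1, carry out 0
  col 7: 1 + 1 + 0 (carry in) = 2 → bit 0, carry out 1
  col 8: 0 + 1 + 1 (carry in) = 2 → bit 0, carry out 1
  col 9: 1 + 0 + 1 (carry in) = 2 → bit 0, carry out 1
  col 10: 0 + 0 + 1 (carry in) = 1 → bit 1, carry out 0
Reading bits MSB→LSB: 10001011010
Strip leading zeros: 10001011010
= 10001011010


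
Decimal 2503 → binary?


Divide by 2 repeatedly:
2503 ÷ 2 = 1251 remainder 1
1251 ÷ 2 = 625 remainder 1
625 ÷ 2 = 312 remainder 1
312 ÷ 2 = 156 remainder 0
156 ÷ 2 = 78 remainder 0
78 ÷ 2 = 39 remainder 0
39 ÷ 2 = 19 remainder 1
19 ÷ 2 = 9 remainder 1
9 ÷ 2 = 4 remainder 1
4 ÷ 2 = 2 remainder 0
2 ÷ 2 = 1 remainder 0
1 ÷ 2 = 0 remainder 1
Reading remainders bottom-up:
= 100111000111


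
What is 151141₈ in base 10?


Positional values:
Position 0: 1 × 8^0 = 1
Position 1: 4 × 8^1 = 32
Position 2: 1 × 8^2 = 64
Position 3: 1 × 8^3 = 512
Position 4: 5 × 8^4 = 20480
Position 5: 1 × 8^5 = 32768
Sum = 1 + 32 + 64 + 512 + 20480 + 32768
= 53857


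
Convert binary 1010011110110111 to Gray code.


Binary: 1010011110110111
Gray code: G = B XOR (B >> 1)
B >> 1 = 0101001111011011
1010011110110111 XOR 0101001111011011:
  1 XOR 0 = 1
  0 XOR 1 = 1
  1 XOR 0 = 1
  0 XOR 1 = 1
  0 XOR 0 = 0
  1 XOR 0 = 1
  1 XOR 1 = 0
  1 XOR 1 = 0
  1 XOR 1 = 0
  0 XOR 1 = 1
  1 XOR 0 = 1
  1 XOR 1 = 0
  0 XOR 1 = 1
  1 XOR 0 = 1
  1 XOR 1 = 0
  1 XOR 1 = 0
= 1111010001101100


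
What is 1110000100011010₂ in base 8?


Group into 3-bit groups: 001110000100011010
  001 = 1
  110 = 6
  000 = 0
  100 = 4
  011 = 3
  010 = 2
= 0o160432


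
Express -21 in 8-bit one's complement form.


Original: 00010101
Invert all bits:
  bit 0: 0 → 1
  bit 1: 0 → 1
  bit 2: 0 → 1
  bit 3: 1 → 0
  bit 4: 0 → 1
  bit 5: 1 → 0
  bit 6: 0 → 1
  bit 7: 1 → 0
= 11101010


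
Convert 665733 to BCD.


Each digit → 4-bit binary:
  6 → 0110
  6 → 0110
  5 → 0101
  7 → 0111
  3 → 0011
  3 → 0011
= 0110 0110 0101 0111 0011 0011


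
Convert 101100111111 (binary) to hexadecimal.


Group into 4-bit nibbles: 101100111111
  1011 = B
  0011 = 3
  1111 = F
= 0xB3F


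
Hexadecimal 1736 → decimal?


Positional values:
Position 0: 6 × 16^0 = 6 × 1 = 6
Position 1: 3 × 16^1 = 3 × 16 = 48
Position 2: 7 × 16^2 = 7 × 256 = 1792
Position 3: 1 × 16^3 = 1 × 4096 = 4096
Sum = 6 + 48 + 1792 + 4096
= 5942


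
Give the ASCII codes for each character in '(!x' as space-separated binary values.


String: '(!x'  (3 characters)
Per-character ASCII lookup:
  '(': special character: '(' = 40 → 101000
  '!': special character: '!' = 33 → 100001
  'x': lowercase starts at 97: 'x' = 97 + 23 = 120 → 1111000
= 101000 100001 1111000


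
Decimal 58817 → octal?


Divide by 8 repeatedly:
58817 ÷ 8 = 7352 remainder 1
7352 ÷ 8 = 919 remainder 0
919 ÷ 8 = 114 remainder 7
114 ÷ 8 = 14 remainder 2
14 ÷ 8 = 1 remainder 6
1 ÷ 8 = 0 remainder 1
Reading remainders bottom-up:
= 0o162701


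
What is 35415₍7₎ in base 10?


Positional values (base 7):
  5 × 7^0 = 5 × 1 = 5
  1 × 7^1 = 1 × 7 = 7
  4 × 7^2 = 4 × 49 = 196
  5 × 7^3 = 5 × 343 = 1715
  3 × 7^4 = 3 × 2401 = 7203
Sum = 5 + 7 + 196 + 1715 + 7203
= 9126


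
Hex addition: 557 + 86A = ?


Align and add column by column (LSB to MSB, each column mod 16 with carry):
  0557
+ 086A
  ----
  col 0: 7(7) + A(10) + 0 (carry in) = 17 → 1(1), carry out 1
  col 1: 5(5) + 6(6) + 1 (carry in) = 12 → C(12), carry out 0
  col 2: 5(5) + 8(8) + 0 (carry in) = 13 → D(13), carry out 0
  col 3: 0(0) + 0(0) + 0 (carry in) = 0 → 0(0), carry out 0
Reading digits MSB→LSB: 0DC1
Strip leading zeros: DC1
= 0xDC1


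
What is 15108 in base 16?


Divide by 16 repeatedly:
15108 ÷ 16 = 944 remainder 4 (4)
944 ÷ 16 = 59 remainder 0 (0)
59 ÷ 16 = 3 remainder 11 (B)
3 ÷ 16 = 0 remainder 3 (3)
Reading remainders bottom-up:
= 0x3B04


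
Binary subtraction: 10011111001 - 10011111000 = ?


Align and subtract column by column (LSB to MSB, borrowing when needed):
  10011111001
- 10011111000
  -----------
  col 0: (1 - 0 borrow-in) - 0 → 1 - 0 = 1, borrow out 0
  col 1: (0 - 0 borrow-in) - 0 → 0 - 0 = 0, borrow out 0
  col 2: (0 - 0 borrow-in) - 0 → 0 - 0 = 0, borrow out 0
  col 3: (1 - 0 borrow-in) - 1 → 1 - 1 = 0, borrow out 0
  col 4: (1 - 0 borrow-in) - 1 → 1 - 1 = 0, borrow out 0
  col 5: (1 - 0 borrow-in) - 1 → 1 - 1 = 0, borrow out 0
  col 6: (1 - 0 borrow-in) - 1 → 1 - 1 = 0, borrow out 0
  col 7: (1 - 0 borrow-in) - 1 → 1 - 1 = 0, borrow out 0
  col 8: (0 - 0 borrow-in) - 0 → 0 - 0 = 0, borrow out 0
  col 9: (0 - 0 borrow-in) - 0 → 0 - 0 = 0, borrow out 0
  col 10: (1 - 0 borrow-in) - 1 → 1 - 1 = 0, borrow out 0
Reading bits MSB→LSB: 00000000001
Strip leading zeros: 1
= 1


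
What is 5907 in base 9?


Divide by 9 repeatedly:
5907 ÷ 9 = 656 remainder 3
656 ÷ 9 = 72 remainder 8
72 ÷ 9 = 8 remainder 0
8 ÷ 9 = 0 remainder 8
Reading remainders bottom-up:
= 8083


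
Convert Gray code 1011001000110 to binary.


Gray code: 1011001000110
MSB stays the same: 1
Each subsequent bit = prev_binary XOR current_gray:
  B[1] = 1 XOR 0 = 1
  B[2] = 1 XOR 1 = 0
  B[3] = 0 XOR 1 = 1
  B[4] = 1 XOR 0 = 1
  B[5] = 1 XOR 0 = 1
  B[6] = 1 XOR 1 = 0
  B[7] = 0 XOR 0 = 0
  B[8] = 0 XOR 0 = 0
  B[9] = 0 XOR 0 = 0
  B[10] = 0 XOR 1 = 1
  B[11] = 1 XOR 1 = 0
  B[12] = 0 XOR 0 = 0
= 1101110000100 (7044 decimal)
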